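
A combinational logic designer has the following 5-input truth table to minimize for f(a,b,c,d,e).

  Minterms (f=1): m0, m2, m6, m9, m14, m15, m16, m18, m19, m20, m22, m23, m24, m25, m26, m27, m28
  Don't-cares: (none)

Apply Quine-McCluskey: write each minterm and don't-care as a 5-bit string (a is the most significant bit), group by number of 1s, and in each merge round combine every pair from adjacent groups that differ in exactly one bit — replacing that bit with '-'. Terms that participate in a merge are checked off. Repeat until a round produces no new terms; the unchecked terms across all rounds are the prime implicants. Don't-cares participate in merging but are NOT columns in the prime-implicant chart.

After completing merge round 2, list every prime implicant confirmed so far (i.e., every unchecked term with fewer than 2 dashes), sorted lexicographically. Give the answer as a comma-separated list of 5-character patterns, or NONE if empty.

[col 0] 00000*, 00010*, 00110*, 01001*, 01110*, 01111*, 10000*, 10010*, 10011*, 10100*, 10110*, 10111*, 11000*, 11001*, 11010*, 11011*, 11100*
[col 1] -0000*, -0010*, -0110*, -1001, 0-110, 00-10*, 000-0*, 0111-, 1-000*, 1-010*, 1-011*, 1-100*, 10-00*, 10-10*, 10-11*, 100-0*, 1001-*, 101-0*, 1011-*, 11-00*, 110-0*, 110-1*, 1100-*, 1101-*
[col 2] -0-10, -00-0, 1--00, 1-0-0, 1-01-, 10--0, 10-1-, 110--
Prime implicants: -0-10, -00-0, -1001, 0-110, 0111-, 1--00, 1-0-0, 1-01-, 10--0, 10-1-, 110--

-1001, 0-110, 0111-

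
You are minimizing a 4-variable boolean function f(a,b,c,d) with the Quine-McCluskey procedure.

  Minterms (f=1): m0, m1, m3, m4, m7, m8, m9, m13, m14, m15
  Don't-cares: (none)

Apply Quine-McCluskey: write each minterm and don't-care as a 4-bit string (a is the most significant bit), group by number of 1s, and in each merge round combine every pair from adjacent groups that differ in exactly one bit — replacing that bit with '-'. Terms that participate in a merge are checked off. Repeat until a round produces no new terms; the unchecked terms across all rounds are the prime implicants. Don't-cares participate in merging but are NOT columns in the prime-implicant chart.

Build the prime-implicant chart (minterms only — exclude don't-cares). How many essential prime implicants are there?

size-2^0 implicants → 0000(✓)  0001(✓)  0011(✓)  0100(✓)  0111(✓)  1000(✓)  1001(✓)  1101(✓)  1110(✓)  1111(✓)
size-2^1 implicants → -000(✓)  -001(✓)  -111  0-00  0-11  00-1  000-(✓)  1-01  100-(✓)  11-1  111-
size-2^2 implicants → -00-
Unchecked terms (primes): -00-, -111, 0-00, 0-11, 00-1, 1-01, 11-1, 111-
Minterm coverage:
  m0 ⊆ -00-,0-00
  m1 ⊆ -00-,00-1
  m3 ⊆ 0-11,00-1
  m4 ⊆ 0-00 [E]
  m7 ⊆ -111,0-11
  m8 ⊆ -00- [E]
  m9 ⊆ -00-,1-01
  m13 ⊆ 1-01,11-1
  m14 ⊆ 111- [E]
  m15 ⊆ -111,11-1,111-
E = {-00-, 0-00, 111-}

3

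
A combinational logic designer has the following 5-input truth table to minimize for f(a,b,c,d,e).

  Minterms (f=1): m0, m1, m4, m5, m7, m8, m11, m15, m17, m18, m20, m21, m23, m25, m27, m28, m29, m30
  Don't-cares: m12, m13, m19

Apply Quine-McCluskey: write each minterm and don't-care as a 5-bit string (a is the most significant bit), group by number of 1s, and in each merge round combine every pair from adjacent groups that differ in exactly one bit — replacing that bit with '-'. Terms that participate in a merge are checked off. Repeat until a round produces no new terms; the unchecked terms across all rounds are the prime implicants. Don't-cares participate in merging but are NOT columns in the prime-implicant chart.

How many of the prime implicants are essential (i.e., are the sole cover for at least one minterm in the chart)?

4

[col 0] 00000*, 00001*, 00100*, 00101*, 00111*, 01000*, 01011*, 01100*, 01101*, 01111*, 10001*, 10010*, 10011*, 10100*, 10101*, 10111*, 11001*, 11011*, 11100*, 11101*, 11110*
[col 1] -0001*, -0100*, -0101*, -0111*, -1011, -1100*, -1101*, 0-000*, 0-100*, 0-101*, 0-111*, 00-00*, 00-01*, 0000-*, 001-1*, 0010-*, 01-00*, 01-11, 011-1*, 0110-*, 1-001*, 1-011*, 1-100*, 1-101*, 10-01*, 10-11*, 100-1*, 1001-, 101-1*, 1010-*, 11-01*, 110-1*, 111-0, 1110-*
[col 2] --100*, --101*, -0-01, -01-1, -010-*, -110-*, 0--00, 0-1-1, 0-10-*, 00-0-, 1--01, 1-0-1, 1-10-*, 10--1
[col 3] --10-
Prime implicants: --10-, -0-01, -01-1, -1011, 0--00, 0-1-1, 00-0-, 01-11, 1--01, 1-0-1, 10--1, 1001-, 111-0
PI chart (minterm → PIs covering it):
  0 | 0--00,00-0-
  1 | -0-01,00-0-
  4 | --10-,0--00,00-0-
  5 | --10-,-0-01,-01-1,0-1-1,00-0-
  7 | -01-1,0-1-1
  8 | 0--00  (sole → essential)
  11 | -1011,01-11
  15 | 0-1-1,01-11
  17 | -0-01,1--01,1-0-1,10--1
  18 | 1001-  (sole → essential)
  20 | --10-  (sole → essential)
  21 | --10-,-0-01,-01-1,1--01,10--1
  23 | -01-1,10--1
  25 | 1--01,1-0-1
  27 | -1011,1-0-1
  28 | --10-,111-0
  29 | --10-,1--01
  30 | 111-0  (sole → essential)
Essential prime implicants: --10-, 0--00, 1001-, 111-0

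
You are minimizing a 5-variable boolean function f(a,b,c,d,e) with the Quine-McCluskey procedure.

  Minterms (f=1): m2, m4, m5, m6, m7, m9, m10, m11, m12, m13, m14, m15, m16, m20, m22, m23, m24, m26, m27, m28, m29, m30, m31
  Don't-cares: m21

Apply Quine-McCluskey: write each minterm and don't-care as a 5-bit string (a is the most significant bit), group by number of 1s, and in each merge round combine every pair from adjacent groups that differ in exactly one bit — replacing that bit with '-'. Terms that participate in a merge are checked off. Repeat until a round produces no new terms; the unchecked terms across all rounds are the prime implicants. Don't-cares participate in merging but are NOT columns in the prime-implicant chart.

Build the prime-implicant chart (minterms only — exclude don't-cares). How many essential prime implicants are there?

5

[col 0] 00010*, 00100*, 00101*, 00110*, 00111*, 01001*, 01010*, 01011*, 01100*, 01101*, 01110*, 01111*, 10000*, 10100*, 10101*, 10110*, 10111*, 11000*, 11010*, 11011*, 11100*, 11101*, 11110*, 11111*
[col 1] -0100*, -0101*, -0110*, -0111*, -1010*, -1011*, -1100*, -1101*, -1110*, -1111*, 0-010*, 0-100*, 0-101*, 0-110*, 0-111*, 00-10*, 001-0*, 001-1*, 0010-*, 0011-*, 01-01*, 01-10*, 01-11*, 010-1*, 0101-*, 011-0*, 011-1*, 0110-*, 0111-*, 1-000*, 1-100*, 1-101*, 1-110*, 1-111*, 10-00*, 101-0*, 101-1*, 1010-*, 1011-*, 11-00*, 11-10*, 11-11*, 110-0*, 1101-*, 111-0*, 111-1*, 1110-*, 1111-*
[col 2] --100*, --101*, --110*, --111*, -01-0*, -01-1*, -010-*, -011-*, -1-10*, -1-11*, -101-*, -11-0*, -11-1*, -110-*, -111-*, 0--10, 0-1-0*, 0-1-1*, 0-10-*, 0-11-*, 001--*, 01--1, 01-1-*, 011--*, 1--00, 1-1-0*, 1-1-1*, 1-10-*, 1-11-*, 101--*, 11--0, 11-1-*, 111--*
[col 3] --1-0*, --1-1*, --10-*, --11-*, -01--*, -1-1-, -11--*, 0-1--*, 1-1--*
[col 4] --1--
Prime implicants: --1--, -1-1-, 0--10, 01--1, 1--00, 11--0
PI chart (minterm → PIs covering it):
  2 | 0--10  (sole → essential)
  4 | --1--  (sole → essential)
  5 | --1--  (sole → essential)
  6 | --1--,0--10
  7 | --1--  (sole → essential)
  9 | 01--1  (sole → essential)
  10 | -1-1-,0--10
  11 | -1-1-,01--1
  12 | --1--  (sole → essential)
  13 | --1--,01--1
  14 | --1--,-1-1-,0--10
  15 | --1--,-1-1-,01--1
  16 | 1--00  (sole → essential)
  20 | --1--,1--00
  22 | --1--  (sole → essential)
  23 | --1--  (sole → essential)
  24 | 1--00,11--0
  26 | -1-1-,11--0
  27 | -1-1-  (sole → essential)
  28 | --1--,1--00,11--0
  29 | --1--  (sole → essential)
  30 | --1--,-1-1-,11--0
  31 | --1--,-1-1-
Essential prime implicants: --1--, -1-1-, 0--10, 01--1, 1--00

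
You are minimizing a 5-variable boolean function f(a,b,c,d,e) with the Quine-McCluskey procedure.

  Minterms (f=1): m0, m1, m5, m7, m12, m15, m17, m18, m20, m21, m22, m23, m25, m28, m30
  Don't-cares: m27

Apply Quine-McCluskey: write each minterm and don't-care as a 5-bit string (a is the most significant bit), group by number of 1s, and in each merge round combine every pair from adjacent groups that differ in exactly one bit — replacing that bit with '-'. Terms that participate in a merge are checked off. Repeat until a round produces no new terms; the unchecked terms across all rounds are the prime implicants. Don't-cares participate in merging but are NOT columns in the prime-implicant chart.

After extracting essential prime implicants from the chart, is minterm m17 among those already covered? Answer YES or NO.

NO

size-2^0 implicants → 00000(✓)  00001(✓)  00101(✓)  00111(✓)  01100(✓)  01111(✓)  10001(✓)  10010(✓)  10100(✓)  10101(✓)  10110(✓)  10111(✓)  11001(✓)  11011(✓)  11100(✓)  11110(✓)
size-2^1 implicants → -0001(✓)  -0101(✓)  -0111(✓)  -1100  0-111  00-01(✓)  0000-  001-1(✓)  1-001  1-100(✓)  1-110(✓)  10-01(✓)  10-10  101-0(✓)  101-1(✓)  1010-(✓)  1011-(✓)  110-1  111-0(✓)
size-2^2 implicants → -0-01  -01-1  1-1-0  101--
Unchecked terms (primes): -0-01, -01-1, -1100, 0-111, 0000-, 1-001, 1-1-0, 10-10, 101--, 110-1
Minterm coverage:
  m0 ⊆ 0000- [E]
  m1 ⊆ -0-01,0000-
  m5 ⊆ -0-01,-01-1
  m7 ⊆ -01-1,0-111
  m12 ⊆ -1100 [E]
  m15 ⊆ 0-111 [E]
  m17 ⊆ -0-01,1-001
  m18 ⊆ 10-10 [E]
  m20 ⊆ 1-1-0,101--
  m21 ⊆ -0-01,-01-1,101--
  m22 ⊆ 1-1-0,10-10,101--
  m23 ⊆ -01-1,101--
  m25 ⊆ 1-001,110-1
  m28 ⊆ -1100,1-1-0
  m30 ⊆ 1-1-0 [E]
E = {-1100, 0-111, 0000-, 1-1-0, 10-10}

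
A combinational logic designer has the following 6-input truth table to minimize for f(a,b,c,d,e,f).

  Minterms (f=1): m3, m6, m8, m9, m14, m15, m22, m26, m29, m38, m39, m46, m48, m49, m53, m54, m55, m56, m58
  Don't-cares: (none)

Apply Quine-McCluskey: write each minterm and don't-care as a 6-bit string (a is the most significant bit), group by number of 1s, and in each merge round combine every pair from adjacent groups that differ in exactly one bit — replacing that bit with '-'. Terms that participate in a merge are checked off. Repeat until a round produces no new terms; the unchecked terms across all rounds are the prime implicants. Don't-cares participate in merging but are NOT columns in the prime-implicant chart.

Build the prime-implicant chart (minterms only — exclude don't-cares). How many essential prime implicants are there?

[col 0] 000011, 000110*, 001000*, 001001*, 001110*, 001111*, 010110*, 011010*, 011101, 100110*, 100111*, 101110*, 110000*, 110001*, 110101*, 110110*, 110111*, 111000*, 111010*
[col 1] -00110*, -01110*, -10110*, -11010, 0-0110*, 00-110*, 00100-, 00111-, 1-0110*, 1-0111*, 10-110*, 10011-*, 11-000, 110-01, 11000-, 1101-1, 11011-*, 1110-0
[col 2] --0110, -0-110, 1-011-
Prime implicants: --0110, -0-110, -11010, 000011, 00100-, 00111-, 011101, 1-011-, 11-000, 110-01, 11000-, 1101-1, 1110-0
PI chart (minterm → PIs covering it):
  3 | 000011  (sole → essential)
  6 | --0110,-0-110
  8 | 00100-  (sole → essential)
  9 | 00100-  (sole → essential)
  14 | -0-110,00111-
  15 | 00111-  (sole → essential)
  22 | --0110  (sole → essential)
  26 | -11010  (sole → essential)
  29 | 011101  (sole → essential)
  38 | --0110,-0-110,1-011-
  39 | 1-011-  (sole → essential)
  46 | -0-110  (sole → essential)
  48 | 11-000,11000-
  49 | 110-01,11000-
  53 | 110-01,1101-1
  54 | --0110,1-011-
  55 | 1-011-,1101-1
  56 | 11-000,1110-0
  58 | -11010,1110-0
Essential prime implicants: --0110, -0-110, -11010, 000011, 00100-, 00111-, 011101, 1-011-

8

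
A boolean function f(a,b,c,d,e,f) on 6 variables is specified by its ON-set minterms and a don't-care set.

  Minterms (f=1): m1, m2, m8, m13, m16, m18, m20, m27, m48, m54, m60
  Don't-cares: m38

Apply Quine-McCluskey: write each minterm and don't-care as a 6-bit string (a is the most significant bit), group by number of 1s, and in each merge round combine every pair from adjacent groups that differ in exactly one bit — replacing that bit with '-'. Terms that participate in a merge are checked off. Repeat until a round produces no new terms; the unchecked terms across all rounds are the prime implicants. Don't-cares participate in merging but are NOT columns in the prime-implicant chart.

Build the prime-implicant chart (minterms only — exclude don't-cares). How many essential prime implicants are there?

9

Round 0: 000001 000010✓ 001000 001101 010000✓ 010010✓ 010100✓ 011011 100110✓ 110000✓ 110110✓ 111100
Round 1: -10000 0-0010 010-00 0100-0 1-0110
PIs = {-10000, 0-0010, 000001, 001000, 001101, 010-00, 0100-0, 011011, 1-0110, 111100}
Coverage chart:
  m1: 000001 ←essential
  m2: 0-0010 ←essential
  m8: 001000 ←essential
  m13: 001101 ←essential
  m16: -10000,010-00,0100-0
  m18: 0-0010,0100-0
  m20: 010-00 ←essential
  m27: 011011 ←essential
  m48: -10000 ←essential
  m54: 1-0110 ←essential
  m60: 111100 ←essential
Essential: -10000, 0-0010, 000001, 001000, 001101, 010-00, 011011, 1-0110, 111100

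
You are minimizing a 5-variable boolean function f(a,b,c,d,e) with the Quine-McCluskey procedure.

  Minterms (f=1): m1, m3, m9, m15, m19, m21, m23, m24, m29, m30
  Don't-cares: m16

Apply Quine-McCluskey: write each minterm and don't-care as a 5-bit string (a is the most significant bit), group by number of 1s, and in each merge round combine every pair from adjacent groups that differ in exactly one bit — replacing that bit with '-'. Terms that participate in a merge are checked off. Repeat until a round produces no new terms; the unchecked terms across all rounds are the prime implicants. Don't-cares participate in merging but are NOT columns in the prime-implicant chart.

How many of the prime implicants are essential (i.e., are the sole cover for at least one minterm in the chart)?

Round 0: 00001✓ 00011✓ 01001✓ 01111 10000✓ 10011✓ 10101✓ 10111✓ 11000✓ 11101✓ 11110
Round 1: -0011 0-001 000-1 1-000 1-101 10-11 101-1
PIs = {-0011, 0-001, 000-1, 01111, 1-000, 1-101, 10-11, 101-1, 11110}
Coverage chart:
  m1: 0-001,000-1
  m3: -0011,000-1
  m9: 0-001 ←essential
  m15: 01111 ←essential
  m19: -0011,10-11
  m21: 1-101,101-1
  m23: 10-11,101-1
  m24: 1-000 ←essential
  m29: 1-101 ←essential
  m30: 11110 ←essential
Essential: 0-001, 01111, 1-000, 1-101, 11110

5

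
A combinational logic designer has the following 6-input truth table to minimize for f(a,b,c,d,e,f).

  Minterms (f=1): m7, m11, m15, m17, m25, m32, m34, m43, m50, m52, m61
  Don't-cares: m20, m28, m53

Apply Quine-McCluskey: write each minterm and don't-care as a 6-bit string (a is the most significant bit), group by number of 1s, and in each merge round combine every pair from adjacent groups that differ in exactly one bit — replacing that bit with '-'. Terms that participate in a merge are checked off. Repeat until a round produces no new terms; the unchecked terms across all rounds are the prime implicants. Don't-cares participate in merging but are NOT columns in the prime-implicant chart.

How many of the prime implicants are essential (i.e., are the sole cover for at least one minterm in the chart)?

size-2^0 implicants → 000111(✓)  001011(✓)  001111(✓)  010001(✓)  010100(✓)  011001(✓)  011100(✓)  100000(✓)  100010(✓)  101011(✓)  110010(✓)  110100(✓)  110101(✓)  111101(✓)
size-2^1 implicants → -01011  -10100  00-111  001-11  01-001  01-100  1-0010  1000-0  11-101  11010-
Unchecked terms (primes): -01011, -10100, 00-111, 001-11, 01-001, 01-100, 1-0010, 1000-0, 11-101, 11010-
Minterm coverage:
  m7 ⊆ 00-111 [E]
  m11 ⊆ -01011,001-11
  m15 ⊆ 00-111,001-11
  m17 ⊆ 01-001 [E]
  m25 ⊆ 01-001 [E]
  m32 ⊆ 1000-0 [E]
  m34 ⊆ 1-0010,1000-0
  m43 ⊆ -01011 [E]
  m50 ⊆ 1-0010 [E]
  m52 ⊆ -10100,11010-
  m61 ⊆ 11-101 [E]
E = {-01011, 00-111, 01-001, 1-0010, 1000-0, 11-101}

6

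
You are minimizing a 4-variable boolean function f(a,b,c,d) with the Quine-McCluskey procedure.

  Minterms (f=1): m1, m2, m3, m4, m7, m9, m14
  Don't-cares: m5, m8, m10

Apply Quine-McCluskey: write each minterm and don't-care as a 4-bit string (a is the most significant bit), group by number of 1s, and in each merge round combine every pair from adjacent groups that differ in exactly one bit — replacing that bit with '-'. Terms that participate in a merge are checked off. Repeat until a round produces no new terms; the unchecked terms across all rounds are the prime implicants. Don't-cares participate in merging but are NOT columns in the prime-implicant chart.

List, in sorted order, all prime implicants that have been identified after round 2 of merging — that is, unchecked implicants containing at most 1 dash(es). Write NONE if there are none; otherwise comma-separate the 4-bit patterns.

-001, -010, 001-, 010-, 1-10, 10-0, 100-

[col 0] 0001*, 0010*, 0011*, 0100*, 0101*, 0111*, 1000*, 1001*, 1010*, 1110*
[col 1] -001, -010, 0-01*, 0-11*, 00-1*, 001-, 01-1*, 010-, 1-10, 10-0, 100-
[col 2] 0--1
Prime implicants: -001, -010, 0--1, 001-, 010-, 1-10, 10-0, 100-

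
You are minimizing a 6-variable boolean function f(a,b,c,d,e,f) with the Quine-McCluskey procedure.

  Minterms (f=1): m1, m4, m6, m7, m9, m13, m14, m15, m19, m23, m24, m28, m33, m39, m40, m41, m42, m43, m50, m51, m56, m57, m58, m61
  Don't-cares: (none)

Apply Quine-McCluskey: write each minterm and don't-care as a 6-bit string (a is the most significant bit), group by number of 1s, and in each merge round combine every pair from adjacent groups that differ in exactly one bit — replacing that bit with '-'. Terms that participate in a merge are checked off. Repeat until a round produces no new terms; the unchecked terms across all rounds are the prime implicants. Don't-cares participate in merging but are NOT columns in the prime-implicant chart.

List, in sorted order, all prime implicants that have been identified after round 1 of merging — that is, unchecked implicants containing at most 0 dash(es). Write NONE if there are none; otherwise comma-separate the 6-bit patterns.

NONE

Round 0: 000001✓ 000100✓ 000110✓ 000111✓ 001001✓ 001101✓ 001110✓ 001111✓ 010011✓ 010111✓ 011000✓ 011100✓ 100001✓ 100111✓ 101000✓ 101001✓ 101010✓ 101011✓ 110010✓ 110011✓ 111000✓ 111001✓ 111010✓ 111101✓
Round 1: -00001✓ -00111 -01001✓ -10011 -11000 0-0111 00-001✓ 00-110✓ 00-111✓ 0001-0 00011-✓ 001-01 0011-1 00111-✓ 010-11 011-00 1-1000✓ 1-1001✓ 1-1010✓ 10-001✓ 1010-0✓ 1010-1✓ 10100-✓ 10101-✓ 11-010 11001- 111-01 1110-0✓ 11100-✓
Round 2: -0-001 00-11- 1-10-0 1-100- 1010--
PIs = {-0-001, -00111, -10011, -11000, 0-0111, 00-11-, 0001-0, 001-01, 0011-1, 010-11, 011-00, 1-10-0, 1-100-, 1010--, 11-010, 11001-, 111-01}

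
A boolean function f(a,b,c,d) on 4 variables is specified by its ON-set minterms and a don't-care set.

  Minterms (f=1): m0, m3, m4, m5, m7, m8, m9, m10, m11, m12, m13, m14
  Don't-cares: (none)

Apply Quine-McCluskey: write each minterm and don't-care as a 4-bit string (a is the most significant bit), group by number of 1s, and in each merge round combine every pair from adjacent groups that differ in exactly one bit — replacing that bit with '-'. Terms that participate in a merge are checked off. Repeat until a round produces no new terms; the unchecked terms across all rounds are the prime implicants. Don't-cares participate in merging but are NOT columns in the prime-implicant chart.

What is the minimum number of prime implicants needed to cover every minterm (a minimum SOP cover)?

Round 0: 0000✓ 0011✓ 0100✓ 0101✓ 0111✓ 1000✓ 1001✓ 1010✓ 1011✓ 1100✓ 1101✓ 1110✓
Round 1: -000✓ -011 -100✓ -101✓ 0-00✓ 0-11 01-1 010-✓ 1-00✓ 1-01✓ 1-10✓ 10-0✓ 10-1✓ 100-✓ 101-✓ 11-0✓ 110-✓
Round 2: --00 -10- 1--0 1-0- 10--
PIs = {--00, -011, -10-, 0-11, 01-1, 1--0, 1-0-, 10--}
Coverage chart:
  m0: --00 ←essential
  m3: -011,0-11
  m4: --00,-10-
  m5: -10-,01-1
  m7: 0-11,01-1
  m8: --00,1--0,1-0-,10--
  m9: 1-0-,10--
  m10: 1--0,10--
  m11: -011,10--
  m12: --00,-10-,1--0,1-0-
  m13: -10-,1-0-
  m14: 1--0 ←essential
Essential: --00, 1--0
Petrick residual → -011, 01-1, 1-0-
Min cover (5 terms): c'd' + b'cd + a'bd + ad' + ac'

5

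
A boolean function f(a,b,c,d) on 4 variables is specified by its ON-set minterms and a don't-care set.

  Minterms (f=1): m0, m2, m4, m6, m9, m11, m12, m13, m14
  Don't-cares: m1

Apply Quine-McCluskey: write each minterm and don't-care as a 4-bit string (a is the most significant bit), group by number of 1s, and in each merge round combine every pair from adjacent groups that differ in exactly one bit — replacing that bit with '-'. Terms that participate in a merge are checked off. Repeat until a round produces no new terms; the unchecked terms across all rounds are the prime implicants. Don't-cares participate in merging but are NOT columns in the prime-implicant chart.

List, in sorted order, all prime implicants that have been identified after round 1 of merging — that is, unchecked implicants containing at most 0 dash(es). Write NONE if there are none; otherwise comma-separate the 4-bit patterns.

NONE

[col 0] 0000*, 0001*, 0010*, 0100*, 0110*, 1001*, 1011*, 1100*, 1101*, 1110*
[col 1] -001, -100*, -110*, 0-00*, 0-10*, 00-0*, 000-, 01-0*, 1-01, 10-1, 11-0*, 110-
[col 2] -1-0, 0--0
Prime implicants: -001, -1-0, 0--0, 000-, 1-01, 10-1, 110-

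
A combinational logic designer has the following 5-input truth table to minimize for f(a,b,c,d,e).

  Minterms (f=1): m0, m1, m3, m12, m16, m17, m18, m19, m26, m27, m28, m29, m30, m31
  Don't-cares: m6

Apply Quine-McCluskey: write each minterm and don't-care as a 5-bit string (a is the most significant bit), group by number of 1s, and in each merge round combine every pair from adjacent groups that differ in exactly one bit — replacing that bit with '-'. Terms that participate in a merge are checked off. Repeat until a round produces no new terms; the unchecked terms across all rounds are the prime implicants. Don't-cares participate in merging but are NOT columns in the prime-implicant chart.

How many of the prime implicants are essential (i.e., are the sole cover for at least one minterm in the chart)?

4

size-2^0 implicants → 00000(✓)  00001(✓)  00011(✓)  00110  01100(✓)  10000(✓)  10001(✓)  10010(✓)  10011(✓)  11010(✓)  11011(✓)  11100(✓)  11101(✓)  11110(✓)  11111(✓)
size-2^1 implicants → -0000(✓)  -0001(✓)  -0011(✓)  -1100  000-1(✓)  0000-(✓)  1-010(✓)  1-011(✓)  100-0(✓)  100-1(✓)  1000-(✓)  1001-(✓)  11-10(✓)  11-11(✓)  1101-(✓)  111-0(✓)  111-1(✓)  1110-(✓)  1111-(✓)
size-2^2 implicants → -00-1  -000-  1-01-  100--  11-1-  111--
Unchecked terms (primes): -00-1, -000-, -1100, 00110, 1-01-, 100--, 11-1-, 111--
Minterm coverage:
  m0 ⊆ -000- [E]
  m1 ⊆ -00-1,-000-
  m3 ⊆ -00-1 [E]
  m12 ⊆ -1100 [E]
  m16 ⊆ -000-,100--
  m17 ⊆ -00-1,-000-,100--
  m18 ⊆ 1-01-,100--
  m19 ⊆ -00-1,1-01-,100--
  m26 ⊆ 1-01-,11-1-
  m27 ⊆ 1-01-,11-1-
  m28 ⊆ -1100,111--
  m29 ⊆ 111-- [E]
  m30 ⊆ 11-1-,111--
  m31 ⊆ 11-1-,111--
E = {-00-1, -000-, -1100, 111--}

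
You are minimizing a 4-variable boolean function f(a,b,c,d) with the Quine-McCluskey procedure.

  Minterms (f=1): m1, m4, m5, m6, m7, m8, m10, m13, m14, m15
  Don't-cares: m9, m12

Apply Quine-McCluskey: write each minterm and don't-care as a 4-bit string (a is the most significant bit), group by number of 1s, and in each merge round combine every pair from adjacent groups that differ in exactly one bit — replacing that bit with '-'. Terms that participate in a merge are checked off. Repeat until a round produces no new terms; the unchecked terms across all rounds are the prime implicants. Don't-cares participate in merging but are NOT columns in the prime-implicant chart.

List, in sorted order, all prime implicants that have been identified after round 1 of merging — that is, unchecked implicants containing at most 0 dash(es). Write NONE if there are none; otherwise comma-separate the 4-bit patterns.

size-2^0 implicants → 0001(✓)  0100(✓)  0101(✓)  0110(✓)  0111(✓)  1000(✓)  1001(✓)  1010(✓)  1100(✓)  1101(✓)  1110(✓)  1111(✓)
size-2^1 implicants → -001(✓)  -100(✓)  -101(✓)  -110(✓)  -111(✓)  0-01(✓)  01-0(✓)  01-1(✓)  010-(✓)  011-(✓)  1-00(✓)  1-01(✓)  1-10(✓)  10-0(✓)  100-(✓)  11-0(✓)  11-1(✓)  110-(✓)  111-(✓)
size-2^2 implicants → --01  -1-0(✓)  -1-1(✓)  -10-(✓)  -11-(✓)  01--(✓)  1--0  1-0-  11--(✓)
size-2^3 implicants → -1--
Unchecked terms (primes): --01, -1--, 1--0, 1-0-

NONE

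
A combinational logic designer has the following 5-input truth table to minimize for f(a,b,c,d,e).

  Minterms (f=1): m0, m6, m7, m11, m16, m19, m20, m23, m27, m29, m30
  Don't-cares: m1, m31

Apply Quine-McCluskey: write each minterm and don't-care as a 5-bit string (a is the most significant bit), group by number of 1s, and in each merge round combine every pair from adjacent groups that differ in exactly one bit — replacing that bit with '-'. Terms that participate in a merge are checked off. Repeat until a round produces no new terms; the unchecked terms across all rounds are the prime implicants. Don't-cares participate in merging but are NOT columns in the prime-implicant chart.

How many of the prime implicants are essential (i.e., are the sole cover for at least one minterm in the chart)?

[col 0] 00000*, 00001*, 00110*, 00111*, 01011*, 10000*, 10011*, 10100*, 10111*, 11011*, 11101*, 11110*, 11111*
[col 1] -0000, -0111, -1011, 0000-, 0011-, 1-011*, 1-111*, 10-00, 10-11*, 11-11*, 111-1, 1111-
[col 2] 1--11
Prime implicants: -0000, -0111, -1011, 0000-, 0011-, 1--11, 10-00, 111-1, 1111-
PI chart (minterm → PIs covering it):
  0 | -0000,0000-
  6 | 0011-  (sole → essential)
  7 | -0111,0011-
  11 | -1011  (sole → essential)
  16 | -0000,10-00
  19 | 1--11  (sole → essential)
  20 | 10-00  (sole → essential)
  23 | -0111,1--11
  27 | -1011,1--11
  29 | 111-1  (sole → essential)
  30 | 1111-  (sole → essential)
Essential prime implicants: -1011, 0011-, 1--11, 10-00, 111-1, 1111-

6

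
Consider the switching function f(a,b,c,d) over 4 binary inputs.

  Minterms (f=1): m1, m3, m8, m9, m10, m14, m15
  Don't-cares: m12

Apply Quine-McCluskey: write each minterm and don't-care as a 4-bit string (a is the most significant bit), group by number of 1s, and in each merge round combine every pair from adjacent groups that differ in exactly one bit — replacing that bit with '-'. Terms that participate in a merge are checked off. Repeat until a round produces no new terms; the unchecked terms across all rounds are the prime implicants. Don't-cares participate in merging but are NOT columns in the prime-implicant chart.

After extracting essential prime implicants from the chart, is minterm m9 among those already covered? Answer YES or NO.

NO

size-2^0 implicants → 0001(✓)  0011(✓)  1000(✓)  1001(✓)  1010(✓)  1100(✓)  1110(✓)  1111(✓)
size-2^1 implicants → -001  00-1  1-00(✓)  1-10(✓)  10-0(✓)  100-  11-0(✓)  111-
size-2^2 implicants → 1--0
Unchecked terms (primes): -001, 00-1, 1--0, 100-, 111-
Minterm coverage:
  m1 ⊆ -001,00-1
  m3 ⊆ 00-1 [E]
  m8 ⊆ 1--0,100-
  m9 ⊆ -001,100-
  m10 ⊆ 1--0 [E]
  m14 ⊆ 1--0,111-
  m15 ⊆ 111- [E]
E = {00-1, 1--0, 111-}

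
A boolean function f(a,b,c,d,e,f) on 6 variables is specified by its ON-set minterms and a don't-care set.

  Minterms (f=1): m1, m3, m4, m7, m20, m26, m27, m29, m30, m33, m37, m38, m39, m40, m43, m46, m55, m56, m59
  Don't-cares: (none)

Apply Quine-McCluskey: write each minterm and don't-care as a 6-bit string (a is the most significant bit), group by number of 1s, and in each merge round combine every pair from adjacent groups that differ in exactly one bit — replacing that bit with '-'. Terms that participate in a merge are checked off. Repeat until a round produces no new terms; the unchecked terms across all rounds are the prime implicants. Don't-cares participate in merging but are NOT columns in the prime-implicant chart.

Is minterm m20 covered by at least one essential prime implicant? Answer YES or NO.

YES

[col 0] 000001*, 000011*, 000100*, 000111*, 010100*, 011010*, 011011*, 011101, 011110*, 100001*, 100101*, 100110*, 100111*, 101000*, 101011*, 101110*, 110111*, 111000*, 111011*
[col 1] -00001, -00111, -11011, 0-0100, 000-11, 0000-1, 011-10, 01101-, 1-0111, 1-1000, 1-1011, 10-110, 100-01, 1001-1, 10011-
Prime implicants: -00001, -00111, -11011, 0-0100, 000-11, 0000-1, 011-10, 01101-, 011101, 1-0111, 1-1000, 1-1011, 10-110, 100-01, 1001-1, 10011-
PI chart (minterm → PIs covering it):
  1 | -00001,0000-1
  3 | 000-11,0000-1
  4 | 0-0100  (sole → essential)
  7 | -00111,000-11
  20 | 0-0100  (sole → essential)
  26 | 011-10,01101-
  27 | -11011,01101-
  29 | 011101  (sole → essential)
  30 | 011-10  (sole → essential)
  33 | -00001,100-01
  37 | 100-01,1001-1
  38 | 10-110,10011-
  39 | -00111,1-0111,1001-1,10011-
  40 | 1-1000  (sole → essential)
  43 | 1-1011  (sole → essential)
  46 | 10-110  (sole → essential)
  55 | 1-0111  (sole → essential)
  56 | 1-1000  (sole → essential)
  59 | -11011,1-1011
Essential prime implicants: 0-0100, 011-10, 011101, 1-0111, 1-1000, 1-1011, 10-110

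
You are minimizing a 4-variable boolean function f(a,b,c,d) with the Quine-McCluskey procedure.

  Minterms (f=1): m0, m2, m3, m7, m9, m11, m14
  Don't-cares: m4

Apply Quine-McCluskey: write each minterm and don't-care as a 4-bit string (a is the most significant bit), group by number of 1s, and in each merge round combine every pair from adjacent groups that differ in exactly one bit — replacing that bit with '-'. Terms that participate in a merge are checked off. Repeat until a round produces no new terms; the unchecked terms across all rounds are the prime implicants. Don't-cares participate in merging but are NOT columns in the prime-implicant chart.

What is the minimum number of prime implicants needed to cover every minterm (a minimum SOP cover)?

4

[col 0] 0000*, 0010*, 0011*, 0100*, 0111*, 1001*, 1011*, 1110
[col 1] -011, 0-00, 0-11, 00-0, 001-, 10-1
Prime implicants: -011, 0-00, 0-11, 00-0, 001-, 10-1, 1110
PI chart (minterm → PIs covering it):
  0 | 0-00,00-0
  2 | 00-0,001-
  3 | -011,0-11,001-
  7 | 0-11  (sole → essential)
  9 | 10-1  (sole → essential)
  11 | -011,10-1
  14 | 1110  (sole → essential)
Essential prime implicants: 0-11, 10-1, 1110
Petrick residual → 00-0
Minimum SOP uses 4 PIs: a'cd + a'b'd' + ab'd + abcd'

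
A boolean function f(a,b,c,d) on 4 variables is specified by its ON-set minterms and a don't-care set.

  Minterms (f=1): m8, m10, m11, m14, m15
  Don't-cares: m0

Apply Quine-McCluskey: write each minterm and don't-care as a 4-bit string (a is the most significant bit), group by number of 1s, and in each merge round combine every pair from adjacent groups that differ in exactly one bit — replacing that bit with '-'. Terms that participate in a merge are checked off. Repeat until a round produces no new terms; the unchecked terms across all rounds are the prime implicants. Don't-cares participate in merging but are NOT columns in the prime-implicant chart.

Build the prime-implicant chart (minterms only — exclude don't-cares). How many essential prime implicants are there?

1

size-2^0 implicants → 0000(✓)  1000(✓)  1010(✓)  1011(✓)  1110(✓)  1111(✓)
size-2^1 implicants → -000  1-10(✓)  1-11(✓)  10-0  101-(✓)  111-(✓)
size-2^2 implicants → 1-1-
Unchecked terms (primes): -000, 1-1-, 10-0
Minterm coverage:
  m8 ⊆ -000,10-0
  m10 ⊆ 1-1-,10-0
  m11 ⊆ 1-1- [E]
  m14 ⊆ 1-1- [E]
  m15 ⊆ 1-1- [E]
E = {1-1-}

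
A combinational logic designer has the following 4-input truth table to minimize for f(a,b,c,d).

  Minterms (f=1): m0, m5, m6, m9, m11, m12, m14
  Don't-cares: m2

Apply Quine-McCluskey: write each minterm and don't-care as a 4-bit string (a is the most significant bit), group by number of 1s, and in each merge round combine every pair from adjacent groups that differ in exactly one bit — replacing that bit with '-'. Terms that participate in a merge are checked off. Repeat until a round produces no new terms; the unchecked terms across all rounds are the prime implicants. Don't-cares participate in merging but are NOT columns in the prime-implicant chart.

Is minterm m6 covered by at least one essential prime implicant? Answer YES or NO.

[col 0] 0000*, 0010*, 0101, 0110*, 1001*, 1011*, 1100*, 1110*
[col 1] -110, 0-10, 00-0, 10-1, 11-0
Prime implicants: -110, 0-10, 00-0, 0101, 10-1, 11-0
PI chart (minterm → PIs covering it):
  0 | 00-0  (sole → essential)
  5 | 0101  (sole → essential)
  6 | -110,0-10
  9 | 10-1  (sole → essential)
  11 | 10-1  (sole → essential)
  12 | 11-0  (sole → essential)
  14 | -110,11-0
Essential prime implicants: 00-0, 0101, 10-1, 11-0

NO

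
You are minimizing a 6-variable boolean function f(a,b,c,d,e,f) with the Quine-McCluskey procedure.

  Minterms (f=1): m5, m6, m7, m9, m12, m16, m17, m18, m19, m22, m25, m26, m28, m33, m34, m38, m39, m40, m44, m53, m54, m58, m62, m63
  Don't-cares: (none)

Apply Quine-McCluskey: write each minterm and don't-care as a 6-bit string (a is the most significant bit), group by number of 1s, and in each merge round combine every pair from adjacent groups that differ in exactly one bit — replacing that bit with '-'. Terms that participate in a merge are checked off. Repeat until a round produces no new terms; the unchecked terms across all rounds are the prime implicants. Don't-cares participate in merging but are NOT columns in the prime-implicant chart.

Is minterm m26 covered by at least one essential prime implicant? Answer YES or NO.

[col 0] 000101*, 000110*, 000111*, 001001*, 001100*, 010000*, 010001*, 010010*, 010011*, 010110*, 011001*, 011010*, 011100*, 100001, 100010*, 100110*, 100111*, 101000*, 101100*, 110101, 110110*, 111010*, 111110*, 111111*
[col 1] -00110*, -00111*, -01100, -10110*, -11010, 0-0110*, 0-1001, 0-1100, 0001-1, 00011-*, 01-001, 01-010, 010-10, 0100-0*, 0100-1*, 01000-*, 01001-*, 1-0110*, 100-10, 10011-*, 101-00, 11-110, 111-10, 11111-
[col 2] --0110, -0011-, 0100--
Prime implicants: --0110, -0011-, -01100, -11010, 0-1001, 0-1100, 0001-1, 01-001, 01-010, 010-10, 0100--, 100-10, 100001, 101-00, 11-110, 110101, 111-10, 11111-
PI chart (minterm → PIs covering it):
  5 | 0001-1  (sole → essential)
  6 | --0110,-0011-
  7 | -0011-,0001-1
  9 | 0-1001  (sole → essential)
  12 | -01100,0-1100
  16 | 0100--  (sole → essential)
  17 | 01-001,0100--
  18 | 01-010,010-10,0100--
  19 | 0100--  (sole → essential)
  22 | --0110,010-10
  25 | 0-1001,01-001
  26 | -11010,01-010
  28 | 0-1100  (sole → essential)
  33 | 100001  (sole → essential)
  34 | 100-10  (sole → essential)
  38 | --0110,-0011-,100-10
  39 | -0011-  (sole → essential)
  40 | 101-00  (sole → essential)
  44 | -01100,101-00
  53 | 110101  (sole → essential)
  54 | --0110,11-110
  58 | -11010,111-10
  62 | 11-110,111-10,11111-
  63 | 11111-  (sole → essential)
Essential prime implicants: -0011-, 0-1001, 0-1100, 0001-1, 0100--, 100-10, 100001, 101-00, 110101, 11111-

NO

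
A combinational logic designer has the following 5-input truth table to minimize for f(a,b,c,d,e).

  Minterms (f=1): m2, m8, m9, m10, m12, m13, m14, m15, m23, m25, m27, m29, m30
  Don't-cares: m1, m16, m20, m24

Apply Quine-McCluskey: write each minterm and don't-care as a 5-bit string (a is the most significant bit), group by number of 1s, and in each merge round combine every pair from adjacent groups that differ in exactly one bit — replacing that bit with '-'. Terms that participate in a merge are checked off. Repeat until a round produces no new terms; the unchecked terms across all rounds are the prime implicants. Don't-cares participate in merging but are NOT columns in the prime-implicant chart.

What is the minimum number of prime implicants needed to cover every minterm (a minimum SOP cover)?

7

size-2^0 implicants → 00001(✓)  00010(✓)  01000(✓)  01001(✓)  01010(✓)  01100(✓)  01101(✓)  01110(✓)  01111(✓)  10000(✓)  10100(✓)  10111  11000(✓)  11001(✓)  11011(✓)  11101(✓)  11110(✓)
size-2^1 implicants → -1000(✓)  -1001(✓)  -1101(✓)  -1110  0-001  0-010  01-00(✓)  01-01(✓)  01-10(✓)  010-0(✓)  0100-(✓)  011-0(✓)  011-1(✓)  0110-(✓)  0111-(✓)  1-000  10-00  11-01(✓)  110-1  1100-(✓)
size-2^2 implicants → -1-01  -100-  01--0  01-0-  011--
Unchecked terms (primes): -1-01, -100-, -1110, 0-001, 0-010, 01--0, 01-0-, 011--, 1-000, 10-00, 10111, 110-1
Minterm coverage:
  m2 ⊆ 0-010 [E]
  m8 ⊆ -100-,01--0,01-0-
  m9 ⊆ -1-01,-100-,0-001,01-0-
  m10 ⊆ 0-010,01--0
  m12 ⊆ 01--0,01-0-,011--
  m13 ⊆ -1-01,01-0-,011--
  m14 ⊆ -1110,01--0,011--
  m15 ⊆ 011-- [E]
  m23 ⊆ 10111 [E]
  m25 ⊆ -1-01,-100-,110-1
  m27 ⊆ 110-1 [E]
  m29 ⊆ -1-01 [E]
  m30 ⊆ -1110 [E]
E = {-1-01, -1110, 0-010, 011--, 10111, 110-1}
Petrick residual → -100-
Cover = bd'e + bc'd' + bcde' + a'c'de' + a'bc + ab'cde + abc'e  |cover|=7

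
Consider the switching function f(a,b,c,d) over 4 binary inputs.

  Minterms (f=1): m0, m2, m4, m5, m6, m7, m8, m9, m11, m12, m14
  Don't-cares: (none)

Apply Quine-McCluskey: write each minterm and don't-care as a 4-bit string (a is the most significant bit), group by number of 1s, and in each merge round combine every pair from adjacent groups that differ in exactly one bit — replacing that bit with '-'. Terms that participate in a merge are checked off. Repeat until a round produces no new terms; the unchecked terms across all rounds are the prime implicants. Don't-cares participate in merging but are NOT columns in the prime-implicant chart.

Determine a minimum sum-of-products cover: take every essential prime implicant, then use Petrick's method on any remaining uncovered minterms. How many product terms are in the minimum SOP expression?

size-2^0 implicants → 0000(✓)  0010(✓)  0100(✓)  0101(✓)  0110(✓)  0111(✓)  1000(✓)  1001(✓)  1011(✓)  1100(✓)  1110(✓)
size-2^1 implicants → -000(✓)  -100(✓)  -110(✓)  0-00(✓)  0-10(✓)  00-0(✓)  01-0(✓)  01-1(✓)  010-(✓)  011-(✓)  1-00(✓)  10-1  100-  11-0(✓)
size-2^2 implicants → --00  -1-0  0--0  01--
Unchecked terms (primes): --00, -1-0, 0--0, 01--, 10-1, 100-
Minterm coverage:
  m0 ⊆ --00,0--0
  m2 ⊆ 0--0 [E]
  m4 ⊆ --00,-1-0,0--0,01--
  m5 ⊆ 01-- [E]
  m6 ⊆ -1-0,0--0,01--
  m7 ⊆ 01-- [E]
  m8 ⊆ --00,100-
  m9 ⊆ 10-1,100-
  m11 ⊆ 10-1 [E]
  m12 ⊆ --00,-1-0
  m14 ⊆ -1-0 [E]
E = {-1-0, 0--0, 01--, 10-1}
Petrick residual → --00
Cover = c'd' + bd' + a'd' + a'b + ab'd  |cover|=5

5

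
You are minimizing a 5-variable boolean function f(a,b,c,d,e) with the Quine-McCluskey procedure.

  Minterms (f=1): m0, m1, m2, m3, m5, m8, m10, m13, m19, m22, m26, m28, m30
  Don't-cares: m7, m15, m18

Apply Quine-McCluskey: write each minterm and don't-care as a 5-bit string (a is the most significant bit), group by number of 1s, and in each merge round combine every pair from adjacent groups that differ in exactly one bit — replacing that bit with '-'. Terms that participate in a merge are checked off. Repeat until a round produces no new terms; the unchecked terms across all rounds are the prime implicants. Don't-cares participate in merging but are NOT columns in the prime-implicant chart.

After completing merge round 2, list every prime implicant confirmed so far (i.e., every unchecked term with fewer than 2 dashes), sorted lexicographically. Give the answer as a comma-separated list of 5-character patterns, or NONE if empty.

size-2^0 implicants → 00000(✓)  00001(✓)  00010(✓)  00011(✓)  00101(✓)  00111(✓)  01000(✓)  01010(✓)  01101(✓)  01111(✓)  10010(✓)  10011(✓)  10110(✓)  11010(✓)  11100(✓)  11110(✓)
size-2^1 implicants → -0010(✓)  -0011(✓)  -1010(✓)  0-000(✓)  0-010(✓)  0-101(✓)  0-111(✓)  00-01(✓)  00-11(✓)  000-0(✓)  000-1(✓)  0000-(✓)  0001-(✓)  001-1(✓)  010-0(✓)  011-1(✓)  1-010(✓)  1-110(✓)  10-10(✓)  1001-(✓)  11-10(✓)  111-0
size-2^2 implicants → --010  -001-  0-0-0  0-1-1  00--1  000--  1--10
Unchecked terms (primes): --010, -001-, 0-0-0, 0-1-1, 00--1, 000--, 1--10, 111-0

111-0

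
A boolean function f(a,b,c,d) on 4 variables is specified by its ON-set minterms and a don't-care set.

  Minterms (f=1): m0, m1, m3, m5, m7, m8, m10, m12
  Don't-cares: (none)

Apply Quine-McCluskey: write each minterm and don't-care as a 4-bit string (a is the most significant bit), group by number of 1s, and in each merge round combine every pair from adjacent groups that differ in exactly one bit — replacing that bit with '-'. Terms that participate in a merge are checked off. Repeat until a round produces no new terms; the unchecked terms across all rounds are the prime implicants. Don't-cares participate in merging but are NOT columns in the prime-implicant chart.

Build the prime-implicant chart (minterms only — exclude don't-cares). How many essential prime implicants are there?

3

[col 0] 0000*, 0001*, 0011*, 0101*, 0111*, 1000*, 1010*, 1100*
[col 1] -000, 0-01*, 0-11*, 00-1*, 000-, 01-1*, 1-00, 10-0
[col 2] 0--1
Prime implicants: -000, 0--1, 000-, 1-00, 10-0
PI chart (minterm → PIs covering it):
  0 | -000,000-
  1 | 0--1,000-
  3 | 0--1  (sole → essential)
  5 | 0--1  (sole → essential)
  7 | 0--1  (sole → essential)
  8 | -000,1-00,10-0
  10 | 10-0  (sole → essential)
  12 | 1-00  (sole → essential)
Essential prime implicants: 0--1, 1-00, 10-0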